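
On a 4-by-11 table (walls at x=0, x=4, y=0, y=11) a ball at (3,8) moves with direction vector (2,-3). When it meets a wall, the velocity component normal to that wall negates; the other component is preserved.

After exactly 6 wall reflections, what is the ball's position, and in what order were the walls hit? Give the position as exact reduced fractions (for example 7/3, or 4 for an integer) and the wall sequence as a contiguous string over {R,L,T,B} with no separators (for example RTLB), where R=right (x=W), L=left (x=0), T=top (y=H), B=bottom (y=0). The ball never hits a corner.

1. t=1/2 → R at (4,13/2); v=(-2,-3)
2. t=2 → L at (0,1/2); v=(2,-3)
3. t=1/6 → B at (1/3,0); v=(2,3)
4. t=11/6 → R at (4,11/2); v=(-2,3)
5. t=11/6 → T at (1/3,11); v=(-2,-3)
6. t=1/6 → L at (0,21/2); v=(2,-3)

Final position: (0,21/2)
Wall sequence: RLBRTL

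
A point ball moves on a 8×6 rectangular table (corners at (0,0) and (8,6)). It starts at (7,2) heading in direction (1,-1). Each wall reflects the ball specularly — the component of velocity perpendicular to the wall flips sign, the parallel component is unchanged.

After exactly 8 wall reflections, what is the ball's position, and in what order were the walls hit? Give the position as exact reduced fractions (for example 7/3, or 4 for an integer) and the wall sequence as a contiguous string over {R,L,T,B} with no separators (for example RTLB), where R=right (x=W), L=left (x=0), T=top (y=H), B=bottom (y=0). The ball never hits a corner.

Final position: (0,1)
Wall sequence: RBTLBRTL

1. t=1 → R at (8,1); v=(-1,-1)
2. t=1 → B at (7,0); v=(-1,1)
3. t=6 → T at (1,6); v=(-1,-1)
4. t=1 → L at (0,5); v=(1,-1)
5. t=5 → B at (5,0); v=(1,1)
6. t=3 → R at (8,3); v=(-1,1)
7. t=3 → T at (5,6); v=(-1,-1)
8. t=5 → L at (0,1); v=(1,-1)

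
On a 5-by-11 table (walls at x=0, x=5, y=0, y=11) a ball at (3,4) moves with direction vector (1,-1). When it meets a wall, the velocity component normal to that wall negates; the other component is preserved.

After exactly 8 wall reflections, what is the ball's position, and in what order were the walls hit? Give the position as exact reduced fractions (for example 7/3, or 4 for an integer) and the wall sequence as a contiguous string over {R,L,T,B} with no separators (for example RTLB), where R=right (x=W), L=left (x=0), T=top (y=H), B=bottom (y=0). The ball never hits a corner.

1. t=2 → R at (5,2); v=(-1,-1)
2. t=2 → B at (3,0); v=(-1,1)
3. t=3 → L at (0,3); v=(1,1)
4. t=5 → R at (5,8); v=(-1,1)
5. t=3 → T at (2,11); v=(-1,-1)
6. t=2 → L at (0,9); v=(1,-1)
7. t=5 → R at (5,4); v=(-1,-1)
8. t=4 → B at (1,0); v=(-1,1)

Final position: (1,0)
Wall sequence: RBLRTLRB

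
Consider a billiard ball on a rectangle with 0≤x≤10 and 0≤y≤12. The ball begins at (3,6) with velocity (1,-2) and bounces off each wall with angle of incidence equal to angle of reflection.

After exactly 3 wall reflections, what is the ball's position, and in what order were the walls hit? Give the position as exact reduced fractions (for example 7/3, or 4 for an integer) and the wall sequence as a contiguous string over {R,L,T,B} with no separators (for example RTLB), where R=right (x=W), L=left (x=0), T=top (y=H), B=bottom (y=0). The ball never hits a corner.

Final position: (8,12)
Wall sequence: BRT

1. t=3 → B at (6,0); v=(1,2)
2. t=4 → R at (10,8); v=(-1,2)
3. t=2 → T at (8,12); v=(-1,-2)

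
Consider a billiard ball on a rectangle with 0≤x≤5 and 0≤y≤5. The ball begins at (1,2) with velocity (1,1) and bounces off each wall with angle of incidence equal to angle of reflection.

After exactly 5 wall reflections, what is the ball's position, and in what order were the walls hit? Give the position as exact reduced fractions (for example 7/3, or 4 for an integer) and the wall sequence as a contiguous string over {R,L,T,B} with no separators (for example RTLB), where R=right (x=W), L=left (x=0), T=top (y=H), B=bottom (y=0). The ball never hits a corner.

1. t=3 → T at (4,5); v=(1,-1)
2. t=1 → R at (5,4); v=(-1,-1)
3. t=4 → B at (1,0); v=(-1,1)
4. t=1 → L at (0,1); v=(1,1)
5. t=4 → T at (4,5); v=(1,-1)

Final position: (4,5)
Wall sequence: TRBLT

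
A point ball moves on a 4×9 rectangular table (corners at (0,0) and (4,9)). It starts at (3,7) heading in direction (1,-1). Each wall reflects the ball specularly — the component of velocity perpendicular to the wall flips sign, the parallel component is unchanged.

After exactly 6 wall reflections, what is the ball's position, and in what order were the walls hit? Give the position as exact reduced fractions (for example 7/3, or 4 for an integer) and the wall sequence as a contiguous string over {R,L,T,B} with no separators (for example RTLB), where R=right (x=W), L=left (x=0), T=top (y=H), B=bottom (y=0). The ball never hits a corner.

Final position: (3,9)
Wall sequence: RLBRLT

1. t=1 → R at (4,6); v=(-1,-1)
2. t=4 → L at (0,2); v=(1,-1)
3. t=2 → B at (2,0); v=(1,1)
4. t=2 → R at (4,2); v=(-1,1)
5. t=4 → L at (0,6); v=(1,1)
6. t=3 → T at (3,9); v=(1,-1)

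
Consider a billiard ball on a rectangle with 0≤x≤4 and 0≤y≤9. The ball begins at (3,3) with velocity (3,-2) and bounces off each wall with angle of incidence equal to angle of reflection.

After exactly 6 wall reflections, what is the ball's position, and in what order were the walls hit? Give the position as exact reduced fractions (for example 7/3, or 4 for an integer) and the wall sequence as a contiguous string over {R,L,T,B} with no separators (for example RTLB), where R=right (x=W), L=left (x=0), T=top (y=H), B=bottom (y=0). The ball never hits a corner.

Final position: (4,25/3)
Wall sequence: RBLRLR

1. t=1/3 → R at (4,7/3); v=(-3,-2)
2. t=7/6 → B at (1/2,0); v=(-3,2)
3. t=1/6 → L at (0,1/3); v=(3,2)
4. t=4/3 → R at (4,3); v=(-3,2)
5. t=4/3 → L at (0,17/3); v=(3,2)
6. t=4/3 → R at (4,25/3); v=(-3,2)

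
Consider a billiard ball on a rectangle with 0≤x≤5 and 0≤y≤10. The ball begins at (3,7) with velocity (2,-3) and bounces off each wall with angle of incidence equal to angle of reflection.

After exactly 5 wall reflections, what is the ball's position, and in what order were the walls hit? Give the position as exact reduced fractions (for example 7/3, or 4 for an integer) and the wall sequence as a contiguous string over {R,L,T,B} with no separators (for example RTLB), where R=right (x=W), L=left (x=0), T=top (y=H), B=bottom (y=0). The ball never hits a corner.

1. t=1 → R at (5,4); v=(-2,-3)
2. t=4/3 → B at (7/3,0); v=(-2,3)
3. t=7/6 → L at (0,7/2); v=(2,3)
4. t=13/6 → T at (13/3,10); v=(2,-3)
5. t=1/3 → R at (5,9); v=(-2,-3)

Final position: (5,9)
Wall sequence: RBLTR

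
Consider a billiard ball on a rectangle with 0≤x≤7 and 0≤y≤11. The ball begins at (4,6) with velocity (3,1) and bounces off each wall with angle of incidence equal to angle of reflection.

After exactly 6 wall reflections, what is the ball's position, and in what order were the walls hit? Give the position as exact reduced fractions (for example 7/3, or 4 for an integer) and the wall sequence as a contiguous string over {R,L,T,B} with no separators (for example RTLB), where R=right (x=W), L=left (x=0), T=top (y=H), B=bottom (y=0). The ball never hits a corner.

Final position: (7,17/3)
Wall sequence: RLTRLR

1. t=1 → R at (7,7); v=(-3,1)
2. t=7/3 → L at (0,28/3); v=(3,1)
3. t=5/3 → T at (5,11); v=(3,-1)
4. t=2/3 → R at (7,31/3); v=(-3,-1)
5. t=7/3 → L at (0,8); v=(3,-1)
6. t=7/3 → R at (7,17/3); v=(-3,-1)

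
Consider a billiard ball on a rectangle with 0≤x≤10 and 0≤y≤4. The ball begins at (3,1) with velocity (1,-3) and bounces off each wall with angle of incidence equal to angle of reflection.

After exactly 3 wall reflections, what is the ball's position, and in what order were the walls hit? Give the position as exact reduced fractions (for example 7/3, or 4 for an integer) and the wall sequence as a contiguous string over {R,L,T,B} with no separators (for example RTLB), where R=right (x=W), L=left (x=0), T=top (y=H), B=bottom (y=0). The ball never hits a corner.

Final position: (6,0)
Wall sequence: BTB

1. t=1/3 → B at (10/3,0); v=(1,3)
2. t=4/3 → T at (14/3,4); v=(1,-3)
3. t=4/3 → B at (6,0); v=(1,3)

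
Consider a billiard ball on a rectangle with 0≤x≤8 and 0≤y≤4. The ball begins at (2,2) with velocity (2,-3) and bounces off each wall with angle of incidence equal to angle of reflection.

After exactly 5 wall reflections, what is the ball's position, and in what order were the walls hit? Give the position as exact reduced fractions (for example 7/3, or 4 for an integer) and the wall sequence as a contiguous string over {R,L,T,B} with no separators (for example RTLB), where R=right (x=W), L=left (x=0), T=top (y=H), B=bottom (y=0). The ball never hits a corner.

Final position: (14/3,4)
Wall sequence: BTRBT

1. t=2/3 → B at (10/3,0); v=(2,3)
2. t=4/3 → T at (6,4); v=(2,-3)
3. t=1 → R at (8,1); v=(-2,-3)
4. t=1/3 → B at (22/3,0); v=(-2,3)
5. t=4/3 → T at (14/3,4); v=(-2,-3)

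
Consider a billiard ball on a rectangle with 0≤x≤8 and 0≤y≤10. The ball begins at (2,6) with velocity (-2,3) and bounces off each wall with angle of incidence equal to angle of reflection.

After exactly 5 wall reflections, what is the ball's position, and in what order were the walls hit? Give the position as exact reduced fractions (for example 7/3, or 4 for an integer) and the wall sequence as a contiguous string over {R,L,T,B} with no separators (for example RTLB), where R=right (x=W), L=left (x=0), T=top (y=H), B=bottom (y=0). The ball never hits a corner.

1. t=1 → L at (0,9); v=(2,3)
2. t=1/3 → T at (2/3,10); v=(2,-3)
3. t=10/3 → B at (22/3,0); v=(2,3)
4. t=1/3 → R at (8,1); v=(-2,3)
5. t=3 → T at (2,10); v=(-2,-3)

Final position: (2,10)
Wall sequence: LTBRT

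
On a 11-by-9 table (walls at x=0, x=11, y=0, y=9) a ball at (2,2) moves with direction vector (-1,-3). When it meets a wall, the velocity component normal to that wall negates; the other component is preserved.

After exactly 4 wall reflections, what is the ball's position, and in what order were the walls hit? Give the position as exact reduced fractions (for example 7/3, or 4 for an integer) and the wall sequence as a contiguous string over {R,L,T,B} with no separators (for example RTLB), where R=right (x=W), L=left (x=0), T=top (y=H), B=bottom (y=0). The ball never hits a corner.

Final position: (14/3,0)
Wall sequence: BLTB

1. t=2/3 → B at (4/3,0); v=(-1,3)
2. t=4/3 → L at (0,4); v=(1,3)
3. t=5/3 → T at (5/3,9); v=(1,-3)
4. t=3 → B at (14/3,0); v=(1,3)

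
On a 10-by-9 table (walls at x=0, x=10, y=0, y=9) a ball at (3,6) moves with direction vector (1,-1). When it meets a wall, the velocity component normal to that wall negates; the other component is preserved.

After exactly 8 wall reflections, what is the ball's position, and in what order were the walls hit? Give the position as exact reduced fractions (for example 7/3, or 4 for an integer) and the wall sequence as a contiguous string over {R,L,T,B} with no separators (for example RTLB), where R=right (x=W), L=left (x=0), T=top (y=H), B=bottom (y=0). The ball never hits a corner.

Final position: (0,5)
Wall sequence: BRTLBRTL

1. t=6 → B at (9,0); v=(1,1)
2. t=1 → R at (10,1); v=(-1,1)
3. t=8 → T at (2,9); v=(-1,-1)
4. t=2 → L at (0,7); v=(1,-1)
5. t=7 → B at (7,0); v=(1,1)
6. t=3 → R at (10,3); v=(-1,1)
7. t=6 → T at (4,9); v=(-1,-1)
8. t=4 → L at (0,5); v=(1,-1)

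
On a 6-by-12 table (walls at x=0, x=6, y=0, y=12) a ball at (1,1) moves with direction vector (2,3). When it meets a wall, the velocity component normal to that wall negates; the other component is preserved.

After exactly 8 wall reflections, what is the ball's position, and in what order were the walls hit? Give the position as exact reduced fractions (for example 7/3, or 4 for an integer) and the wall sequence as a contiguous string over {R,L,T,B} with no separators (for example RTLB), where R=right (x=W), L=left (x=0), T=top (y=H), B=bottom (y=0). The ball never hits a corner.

Final position: (6,7/2)
Wall sequence: RTLBRLTR

1. t=5/2 → R at (6,17/2); v=(-2,3)
2. t=7/6 → T at (11/3,12); v=(-2,-3)
3. t=11/6 → L at (0,13/2); v=(2,-3)
4. t=13/6 → B at (13/3,0); v=(2,3)
5. t=5/6 → R at (6,5/2); v=(-2,3)
6. t=3 → L at (0,23/2); v=(2,3)
7. t=1/6 → T at (1/3,12); v=(2,-3)
8. t=17/6 → R at (6,7/2); v=(-2,-3)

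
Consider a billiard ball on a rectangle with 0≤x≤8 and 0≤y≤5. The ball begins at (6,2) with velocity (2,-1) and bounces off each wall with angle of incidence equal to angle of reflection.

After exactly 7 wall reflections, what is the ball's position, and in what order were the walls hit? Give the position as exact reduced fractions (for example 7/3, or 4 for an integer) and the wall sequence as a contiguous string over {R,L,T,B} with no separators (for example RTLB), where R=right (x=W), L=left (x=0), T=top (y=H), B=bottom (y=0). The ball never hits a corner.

Final position: (0,1)
Wall sequence: RBLTRBL

1. t=1 → R at (8,1); v=(-2,-1)
2. t=1 → B at (6,0); v=(-2,1)
3. t=3 → L at (0,3); v=(2,1)
4. t=2 → T at (4,5); v=(2,-1)
5. t=2 → R at (8,3); v=(-2,-1)
6. t=3 → B at (2,0); v=(-2,1)
7. t=1 → L at (0,1); v=(2,1)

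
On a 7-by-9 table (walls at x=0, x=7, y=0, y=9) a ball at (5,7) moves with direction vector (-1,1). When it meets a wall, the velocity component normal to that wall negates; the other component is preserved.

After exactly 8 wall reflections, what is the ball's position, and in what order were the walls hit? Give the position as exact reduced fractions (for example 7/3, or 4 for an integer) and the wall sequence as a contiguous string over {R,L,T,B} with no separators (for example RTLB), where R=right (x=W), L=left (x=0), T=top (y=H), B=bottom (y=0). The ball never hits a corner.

1. t=2 → T at (3,9); v=(-1,-1)
2. t=3 → L at (0,6); v=(1,-1)
3. t=6 → B at (6,0); v=(1,1)
4. t=1 → R at (7,1); v=(-1,1)
5. t=7 → L at (0,8); v=(1,1)
6. t=1 → T at (1,9); v=(1,-1)
7. t=6 → R at (7,3); v=(-1,-1)
8. t=3 → B at (4,0); v=(-1,1)

Final position: (4,0)
Wall sequence: TLBRLTRB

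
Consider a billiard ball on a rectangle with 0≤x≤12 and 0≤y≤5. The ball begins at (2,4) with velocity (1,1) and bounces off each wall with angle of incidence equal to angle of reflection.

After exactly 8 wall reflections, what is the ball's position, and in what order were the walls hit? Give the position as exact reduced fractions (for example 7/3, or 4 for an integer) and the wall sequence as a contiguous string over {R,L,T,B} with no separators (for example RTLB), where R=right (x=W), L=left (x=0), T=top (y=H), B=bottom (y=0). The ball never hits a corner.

1. t=1 → T at (3,5); v=(1,-1)
2. t=5 → B at (8,0); v=(1,1)
3. t=4 → R at (12,4); v=(-1,1)
4. t=1 → T at (11,5); v=(-1,-1)
5. t=5 → B at (6,0); v=(-1,1)
6. t=5 → T at (1,5); v=(-1,-1)
7. t=1 → L at (0,4); v=(1,-1)
8. t=4 → B at (4,0); v=(1,1)

Final position: (4,0)
Wall sequence: TBRTBTLB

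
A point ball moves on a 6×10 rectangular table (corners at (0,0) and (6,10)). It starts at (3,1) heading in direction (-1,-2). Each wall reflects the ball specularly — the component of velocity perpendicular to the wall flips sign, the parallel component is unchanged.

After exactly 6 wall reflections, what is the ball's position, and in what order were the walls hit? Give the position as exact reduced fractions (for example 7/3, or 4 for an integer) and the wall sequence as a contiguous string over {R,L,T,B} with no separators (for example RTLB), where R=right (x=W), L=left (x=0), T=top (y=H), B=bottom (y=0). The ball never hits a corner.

1. t=1/2 → B at (5/2,0); v=(-1,2)
2. t=5/2 → L at (0,5); v=(1,2)
3. t=5/2 → T at (5/2,10); v=(1,-2)
4. t=7/2 → R at (6,3); v=(-1,-2)
5. t=3/2 → B at (9/2,0); v=(-1,2)
6. t=9/2 → L at (0,9); v=(1,2)

Final position: (0,9)
Wall sequence: BLTRBL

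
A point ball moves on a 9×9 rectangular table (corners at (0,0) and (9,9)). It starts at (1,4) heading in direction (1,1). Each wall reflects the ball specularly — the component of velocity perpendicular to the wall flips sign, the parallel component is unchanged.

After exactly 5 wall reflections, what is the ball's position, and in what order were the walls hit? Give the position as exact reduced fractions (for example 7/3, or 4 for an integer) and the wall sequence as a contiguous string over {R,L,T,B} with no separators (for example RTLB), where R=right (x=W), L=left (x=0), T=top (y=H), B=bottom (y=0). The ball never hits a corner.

1. t=5 → T at (6,9); v=(1,-1)
2. t=3 → R at (9,6); v=(-1,-1)
3. t=6 → B at (3,0); v=(-1,1)
4. t=3 → L at (0,3); v=(1,1)
5. t=6 → T at (6,9); v=(1,-1)

Final position: (6,9)
Wall sequence: TRBLT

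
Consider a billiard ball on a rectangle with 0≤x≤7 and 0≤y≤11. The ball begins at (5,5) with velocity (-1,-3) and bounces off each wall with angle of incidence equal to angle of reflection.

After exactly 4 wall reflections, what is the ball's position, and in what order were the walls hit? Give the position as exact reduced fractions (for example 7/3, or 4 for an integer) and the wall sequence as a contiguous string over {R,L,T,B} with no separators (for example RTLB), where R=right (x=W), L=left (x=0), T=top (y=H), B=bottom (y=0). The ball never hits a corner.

1. t=5/3 → B at (10/3,0); v=(-1,3)
2. t=10/3 → L at (0,10); v=(1,3)
3. t=1/3 → T at (1/3,11); v=(1,-3)
4. t=11/3 → B at (4,0); v=(1,3)

Final position: (4,0)
Wall sequence: BLTB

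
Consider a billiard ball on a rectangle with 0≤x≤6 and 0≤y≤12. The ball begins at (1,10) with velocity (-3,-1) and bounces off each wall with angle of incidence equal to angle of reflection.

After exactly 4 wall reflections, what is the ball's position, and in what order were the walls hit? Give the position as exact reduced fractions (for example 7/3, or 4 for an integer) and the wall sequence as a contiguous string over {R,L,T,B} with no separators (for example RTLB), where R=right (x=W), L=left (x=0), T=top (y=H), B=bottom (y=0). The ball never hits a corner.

1. t=1/3 → L at (0,29/3); v=(3,-1)
2. t=2 → R at (6,23/3); v=(-3,-1)
3. t=2 → L at (0,17/3); v=(3,-1)
4. t=2 → R at (6,11/3); v=(-3,-1)

Final position: (6,11/3)
Wall sequence: LRLR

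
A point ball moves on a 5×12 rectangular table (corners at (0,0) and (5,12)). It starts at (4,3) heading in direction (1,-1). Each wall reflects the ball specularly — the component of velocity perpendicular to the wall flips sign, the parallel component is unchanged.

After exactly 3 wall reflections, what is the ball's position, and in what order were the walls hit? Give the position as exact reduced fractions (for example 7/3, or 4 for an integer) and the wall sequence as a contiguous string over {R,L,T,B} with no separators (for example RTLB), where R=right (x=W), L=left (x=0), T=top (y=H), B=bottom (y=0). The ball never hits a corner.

1. t=1 → R at (5,2); v=(-1,-1)
2. t=2 → B at (3,0); v=(-1,1)
3. t=3 → L at (0,3); v=(1,1)

Final position: (0,3)
Wall sequence: RBL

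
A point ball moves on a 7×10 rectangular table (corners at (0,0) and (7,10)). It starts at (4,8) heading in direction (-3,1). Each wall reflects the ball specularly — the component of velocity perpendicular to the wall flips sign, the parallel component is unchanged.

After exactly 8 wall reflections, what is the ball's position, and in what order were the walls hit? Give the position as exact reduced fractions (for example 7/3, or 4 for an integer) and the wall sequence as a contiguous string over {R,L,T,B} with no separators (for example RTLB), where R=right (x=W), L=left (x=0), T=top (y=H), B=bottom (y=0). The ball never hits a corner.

1. t=4/3 → L at (0,28/3); v=(3,1)
2. t=2/3 → T at (2,10); v=(3,-1)
3. t=5/3 → R at (7,25/3); v=(-3,-1)
4. t=7/3 → L at (0,6); v=(3,-1)
5. t=7/3 → R at (7,11/3); v=(-3,-1)
6. t=7/3 → L at (0,4/3); v=(3,-1)
7. t=4/3 → B at (4,0); v=(3,1)
8. t=1 → R at (7,1); v=(-3,1)

Final position: (7,1)
Wall sequence: LTRLRLBR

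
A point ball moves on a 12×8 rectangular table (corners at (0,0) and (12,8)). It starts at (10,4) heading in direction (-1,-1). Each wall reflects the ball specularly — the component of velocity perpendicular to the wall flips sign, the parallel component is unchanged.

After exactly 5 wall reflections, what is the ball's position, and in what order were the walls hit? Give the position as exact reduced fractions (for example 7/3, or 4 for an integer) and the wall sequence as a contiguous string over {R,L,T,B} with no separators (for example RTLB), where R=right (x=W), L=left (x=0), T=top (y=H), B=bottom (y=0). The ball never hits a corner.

1. t=4 → B at (6,0); v=(-1,1)
2. t=6 → L at (0,6); v=(1,1)
3. t=2 → T at (2,8); v=(1,-1)
4. t=8 → B at (10,0); v=(1,1)
5. t=2 → R at (12,2); v=(-1,1)

Final position: (12,2)
Wall sequence: BLTBR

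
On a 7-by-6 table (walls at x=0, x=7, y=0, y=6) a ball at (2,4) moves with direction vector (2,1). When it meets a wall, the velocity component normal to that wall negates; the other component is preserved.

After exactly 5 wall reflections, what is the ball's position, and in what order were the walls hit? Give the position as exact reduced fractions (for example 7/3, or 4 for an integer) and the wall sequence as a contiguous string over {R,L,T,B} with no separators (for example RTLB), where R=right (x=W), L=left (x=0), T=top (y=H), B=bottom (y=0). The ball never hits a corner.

Final position: (7,3/2)
Wall sequence: TRLBR

1. t=2 → T at (6,6); v=(2,-1)
2. t=1/2 → R at (7,11/2); v=(-2,-1)
3. t=7/2 → L at (0,2); v=(2,-1)
4. t=2 → B at (4,0); v=(2,1)
5. t=3/2 → R at (7,3/2); v=(-2,1)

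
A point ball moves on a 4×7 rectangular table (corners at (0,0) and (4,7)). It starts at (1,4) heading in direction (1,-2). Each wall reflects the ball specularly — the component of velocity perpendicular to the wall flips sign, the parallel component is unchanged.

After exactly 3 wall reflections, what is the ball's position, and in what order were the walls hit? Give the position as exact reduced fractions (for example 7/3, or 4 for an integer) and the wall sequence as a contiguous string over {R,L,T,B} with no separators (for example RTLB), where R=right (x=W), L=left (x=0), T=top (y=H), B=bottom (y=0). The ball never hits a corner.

1. t=2 → B at (3,0); v=(1,2)
2. t=1 → R at (4,2); v=(-1,2)
3. t=5/2 → T at (3/2,7); v=(-1,-2)

Final position: (3/2,7)
Wall sequence: BRT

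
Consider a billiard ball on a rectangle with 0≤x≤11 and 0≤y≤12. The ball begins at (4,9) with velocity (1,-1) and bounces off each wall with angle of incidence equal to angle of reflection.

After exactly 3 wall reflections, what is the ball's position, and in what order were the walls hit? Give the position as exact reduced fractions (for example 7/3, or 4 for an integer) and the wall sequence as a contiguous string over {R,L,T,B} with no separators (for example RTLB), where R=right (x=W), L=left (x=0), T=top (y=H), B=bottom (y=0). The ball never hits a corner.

1. t=7 → R at (11,2); v=(-1,-1)
2. t=2 → B at (9,0); v=(-1,1)
3. t=9 → L at (0,9); v=(1,1)

Final position: (0,9)
Wall sequence: RBL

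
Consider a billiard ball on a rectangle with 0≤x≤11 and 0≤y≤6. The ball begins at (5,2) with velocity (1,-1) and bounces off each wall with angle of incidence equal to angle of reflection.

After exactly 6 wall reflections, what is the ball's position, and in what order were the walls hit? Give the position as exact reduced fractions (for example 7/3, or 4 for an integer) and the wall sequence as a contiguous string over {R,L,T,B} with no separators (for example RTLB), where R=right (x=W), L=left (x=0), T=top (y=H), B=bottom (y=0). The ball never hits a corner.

1. t=2 → B at (7,0); v=(1,1)
2. t=4 → R at (11,4); v=(-1,1)
3. t=2 → T at (9,6); v=(-1,-1)
4. t=6 → B at (3,0); v=(-1,1)
5. t=3 → L at (0,3); v=(1,1)
6. t=3 → T at (3,6); v=(1,-1)

Final position: (3,6)
Wall sequence: BRTBLT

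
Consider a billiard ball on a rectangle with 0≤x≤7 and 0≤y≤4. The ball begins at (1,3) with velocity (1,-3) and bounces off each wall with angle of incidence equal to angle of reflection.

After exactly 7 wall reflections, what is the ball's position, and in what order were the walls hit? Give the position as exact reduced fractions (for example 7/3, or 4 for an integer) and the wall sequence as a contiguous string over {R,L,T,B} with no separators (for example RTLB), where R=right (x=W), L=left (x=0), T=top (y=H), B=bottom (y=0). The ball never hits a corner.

Final position: (16/3,4)
Wall sequence: BTBTRBT

1. t=1 → B at (2,0); v=(1,3)
2. t=4/3 → T at (10/3,4); v=(1,-3)
3. t=4/3 → B at (14/3,0); v=(1,3)
4. t=4/3 → T at (6,4); v=(1,-3)
5. t=1 → R at (7,1); v=(-1,-3)
6. t=1/3 → B at (20/3,0); v=(-1,3)
7. t=4/3 → T at (16/3,4); v=(-1,-3)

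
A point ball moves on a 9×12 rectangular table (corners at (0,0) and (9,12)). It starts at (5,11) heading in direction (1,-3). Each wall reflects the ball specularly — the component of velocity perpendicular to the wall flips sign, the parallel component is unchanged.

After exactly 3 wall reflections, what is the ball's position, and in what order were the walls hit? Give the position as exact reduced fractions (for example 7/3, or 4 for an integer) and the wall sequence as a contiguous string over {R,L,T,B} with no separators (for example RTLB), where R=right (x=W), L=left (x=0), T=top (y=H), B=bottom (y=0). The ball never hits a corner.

Final position: (16/3,12)
Wall sequence: BRT

1. t=11/3 → B at (26/3,0); v=(1,3)
2. t=1/3 → R at (9,1); v=(-1,3)
3. t=11/3 → T at (16/3,12); v=(-1,-3)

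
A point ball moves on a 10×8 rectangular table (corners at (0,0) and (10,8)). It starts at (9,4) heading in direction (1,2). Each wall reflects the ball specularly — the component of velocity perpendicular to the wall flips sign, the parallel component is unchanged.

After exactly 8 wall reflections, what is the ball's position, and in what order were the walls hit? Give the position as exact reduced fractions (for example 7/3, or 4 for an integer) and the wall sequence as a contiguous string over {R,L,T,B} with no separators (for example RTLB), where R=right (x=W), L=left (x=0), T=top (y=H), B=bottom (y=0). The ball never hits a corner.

Final position: (10,2)
Wall sequence: RTBTLBTR

1. t=1 → R at (10,6); v=(-1,2)
2. t=1 → T at (9,8); v=(-1,-2)
3. t=4 → B at (5,0); v=(-1,2)
4. t=4 → T at (1,8); v=(-1,-2)
5. t=1 → L at (0,6); v=(1,-2)
6. t=3 → B at (3,0); v=(1,2)
7. t=4 → T at (7,8); v=(1,-2)
8. t=3 → R at (10,2); v=(-1,-2)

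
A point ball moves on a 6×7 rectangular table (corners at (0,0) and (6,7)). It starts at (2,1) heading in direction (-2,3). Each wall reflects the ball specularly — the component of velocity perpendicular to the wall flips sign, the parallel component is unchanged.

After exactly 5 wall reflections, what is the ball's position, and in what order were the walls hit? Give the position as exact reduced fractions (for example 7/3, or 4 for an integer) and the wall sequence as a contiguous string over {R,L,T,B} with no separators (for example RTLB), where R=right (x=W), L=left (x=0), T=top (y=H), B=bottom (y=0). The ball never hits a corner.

1. t=1 → L at (0,4); v=(2,3)
2. t=1 → T at (2,7); v=(2,-3)
3. t=2 → R at (6,1); v=(-2,-3)
4. t=1/3 → B at (16/3,0); v=(-2,3)
5. t=7/3 → T at (2/3,7); v=(-2,-3)

Final position: (2/3,7)
Wall sequence: LTRBT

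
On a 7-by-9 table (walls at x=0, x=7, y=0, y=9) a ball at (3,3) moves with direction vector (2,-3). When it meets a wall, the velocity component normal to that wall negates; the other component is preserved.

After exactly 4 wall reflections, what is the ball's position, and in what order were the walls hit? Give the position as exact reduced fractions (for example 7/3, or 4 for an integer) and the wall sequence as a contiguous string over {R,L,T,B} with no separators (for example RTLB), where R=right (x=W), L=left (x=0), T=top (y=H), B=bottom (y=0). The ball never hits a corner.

Final position: (0,9/2)
Wall sequence: BRTL

1. t=1 → B at (5,0); v=(2,3)
2. t=1 → R at (7,3); v=(-2,3)
3. t=2 → T at (3,9); v=(-2,-3)
4. t=3/2 → L at (0,9/2); v=(2,-3)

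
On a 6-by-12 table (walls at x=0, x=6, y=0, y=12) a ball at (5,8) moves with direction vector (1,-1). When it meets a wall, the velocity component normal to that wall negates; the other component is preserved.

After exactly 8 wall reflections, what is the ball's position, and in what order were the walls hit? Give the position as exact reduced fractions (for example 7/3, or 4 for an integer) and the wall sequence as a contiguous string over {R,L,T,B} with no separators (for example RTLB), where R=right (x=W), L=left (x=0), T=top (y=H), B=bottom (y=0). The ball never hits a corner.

1. t=1 → R at (6,7); v=(-1,-1)
2. t=6 → L at (0,1); v=(1,-1)
3. t=1 → B at (1,0); v=(1,1)
4. t=5 → R at (6,5); v=(-1,1)
5. t=6 → L at (0,11); v=(1,1)
6. t=1 → T at (1,12); v=(1,-1)
7. t=5 → R at (6,7); v=(-1,-1)
8. t=6 → L at (0,1); v=(1,-1)

Final position: (0,1)
Wall sequence: RLBRLTRL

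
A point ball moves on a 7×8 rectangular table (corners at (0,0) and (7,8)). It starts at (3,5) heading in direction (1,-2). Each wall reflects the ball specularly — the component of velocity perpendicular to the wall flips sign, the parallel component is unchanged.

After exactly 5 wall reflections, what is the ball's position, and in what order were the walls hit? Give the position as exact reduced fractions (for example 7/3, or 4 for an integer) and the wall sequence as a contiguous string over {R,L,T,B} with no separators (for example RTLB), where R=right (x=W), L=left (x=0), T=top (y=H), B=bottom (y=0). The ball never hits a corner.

1. t=5/2 → B at (11/2,0); v=(1,2)
2. t=3/2 → R at (7,3); v=(-1,2)
3. t=5/2 → T at (9/2,8); v=(-1,-2)
4. t=4 → B at (1/2,0); v=(-1,2)
5. t=1/2 → L at (0,1); v=(1,2)

Final position: (0,1)
Wall sequence: BRTBL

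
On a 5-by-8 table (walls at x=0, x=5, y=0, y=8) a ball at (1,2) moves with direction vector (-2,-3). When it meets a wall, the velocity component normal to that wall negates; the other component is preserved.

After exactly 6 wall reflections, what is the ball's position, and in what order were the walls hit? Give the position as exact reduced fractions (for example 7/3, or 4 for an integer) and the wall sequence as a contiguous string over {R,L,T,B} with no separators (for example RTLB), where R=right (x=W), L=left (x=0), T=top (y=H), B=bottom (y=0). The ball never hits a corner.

Final position: (1,0)
Wall sequence: LBRTLB

1. t=1/2 → L at (0,1/2); v=(2,-3)
2. t=1/6 → B at (1/3,0); v=(2,3)
3. t=7/3 → R at (5,7); v=(-2,3)
4. t=1/3 → T at (13/3,8); v=(-2,-3)
5. t=13/6 → L at (0,3/2); v=(2,-3)
6. t=1/2 → B at (1,0); v=(2,3)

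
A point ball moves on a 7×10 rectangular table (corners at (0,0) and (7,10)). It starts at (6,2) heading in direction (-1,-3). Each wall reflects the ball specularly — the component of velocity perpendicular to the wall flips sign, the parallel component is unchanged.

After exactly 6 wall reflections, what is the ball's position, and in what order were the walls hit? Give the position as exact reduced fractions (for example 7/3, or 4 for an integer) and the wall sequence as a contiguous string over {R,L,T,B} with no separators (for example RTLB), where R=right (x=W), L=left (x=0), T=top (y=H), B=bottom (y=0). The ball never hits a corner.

Final position: (7,3)
Wall sequence: BTLBTR

1. t=2/3 → B at (16/3,0); v=(-1,3)
2. t=10/3 → T at (2,10); v=(-1,-3)
3. t=2 → L at (0,4); v=(1,-3)
4. t=4/3 → B at (4/3,0); v=(1,3)
5. t=10/3 → T at (14/3,10); v=(1,-3)
6. t=7/3 → R at (7,3); v=(-1,-3)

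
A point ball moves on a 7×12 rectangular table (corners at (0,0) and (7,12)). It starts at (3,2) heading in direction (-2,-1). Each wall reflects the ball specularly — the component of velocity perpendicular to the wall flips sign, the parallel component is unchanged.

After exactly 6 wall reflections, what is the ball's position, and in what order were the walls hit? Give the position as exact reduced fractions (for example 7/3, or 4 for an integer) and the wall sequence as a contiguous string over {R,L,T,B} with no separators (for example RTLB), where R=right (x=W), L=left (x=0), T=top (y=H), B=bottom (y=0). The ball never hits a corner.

Final position: (3,12)
Wall sequence: LBRLRT

1. t=3/2 → L at (0,1/2); v=(2,-1)
2. t=1/2 → B at (1,0); v=(2,1)
3. t=3 → R at (7,3); v=(-2,1)
4. t=7/2 → L at (0,13/2); v=(2,1)
5. t=7/2 → R at (7,10); v=(-2,1)
6. t=2 → T at (3,12); v=(-2,-1)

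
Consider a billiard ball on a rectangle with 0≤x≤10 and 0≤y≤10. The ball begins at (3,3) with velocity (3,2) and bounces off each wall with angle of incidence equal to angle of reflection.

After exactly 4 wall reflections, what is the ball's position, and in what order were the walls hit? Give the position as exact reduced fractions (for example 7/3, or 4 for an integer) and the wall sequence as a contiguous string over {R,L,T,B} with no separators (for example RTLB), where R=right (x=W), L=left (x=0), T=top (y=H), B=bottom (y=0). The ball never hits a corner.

Final position: (17/2,0)
Wall sequence: RTLB

1. t=7/3 → R at (10,23/3); v=(-3,2)
2. t=7/6 → T at (13/2,10); v=(-3,-2)
3. t=13/6 → L at (0,17/3); v=(3,-2)
4. t=17/6 → B at (17/2,0); v=(3,2)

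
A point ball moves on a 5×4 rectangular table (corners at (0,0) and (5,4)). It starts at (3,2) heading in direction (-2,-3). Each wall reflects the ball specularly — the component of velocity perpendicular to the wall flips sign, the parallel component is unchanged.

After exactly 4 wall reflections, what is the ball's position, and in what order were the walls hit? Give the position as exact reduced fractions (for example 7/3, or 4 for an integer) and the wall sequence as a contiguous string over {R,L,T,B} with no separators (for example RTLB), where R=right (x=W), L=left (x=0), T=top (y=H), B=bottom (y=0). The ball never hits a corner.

Final position: (11/3,0)
Wall sequence: BLTB

1. t=2/3 → B at (5/3,0); v=(-2,3)
2. t=5/6 → L at (0,5/2); v=(2,3)
3. t=1/2 → T at (1,4); v=(2,-3)
4. t=4/3 → B at (11/3,0); v=(2,3)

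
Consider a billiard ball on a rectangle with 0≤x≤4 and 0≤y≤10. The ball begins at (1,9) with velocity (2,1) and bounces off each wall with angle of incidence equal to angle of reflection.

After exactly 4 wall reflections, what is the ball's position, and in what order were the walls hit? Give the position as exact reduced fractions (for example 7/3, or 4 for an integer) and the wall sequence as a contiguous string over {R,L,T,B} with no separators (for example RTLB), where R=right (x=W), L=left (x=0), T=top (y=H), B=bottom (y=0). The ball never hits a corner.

1. t=1 → T at (3,10); v=(2,-1)
2. t=1/2 → R at (4,19/2); v=(-2,-1)
3. t=2 → L at (0,15/2); v=(2,-1)
4. t=2 → R at (4,11/2); v=(-2,-1)

Final position: (4,11/2)
Wall sequence: TRLR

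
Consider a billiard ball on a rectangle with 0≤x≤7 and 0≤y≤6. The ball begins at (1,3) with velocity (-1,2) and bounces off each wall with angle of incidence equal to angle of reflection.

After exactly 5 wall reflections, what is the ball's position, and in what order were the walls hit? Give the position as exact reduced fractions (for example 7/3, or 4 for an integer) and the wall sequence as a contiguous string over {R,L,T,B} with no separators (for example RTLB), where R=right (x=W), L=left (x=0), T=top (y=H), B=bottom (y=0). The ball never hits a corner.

1. t=1 → L at (0,5); v=(1,2)
2. t=1/2 → T at (1/2,6); v=(1,-2)
3. t=3 → B at (7/2,0); v=(1,2)
4. t=3 → T at (13/2,6); v=(1,-2)
5. t=1/2 → R at (7,5); v=(-1,-2)

Final position: (7,5)
Wall sequence: LTBTR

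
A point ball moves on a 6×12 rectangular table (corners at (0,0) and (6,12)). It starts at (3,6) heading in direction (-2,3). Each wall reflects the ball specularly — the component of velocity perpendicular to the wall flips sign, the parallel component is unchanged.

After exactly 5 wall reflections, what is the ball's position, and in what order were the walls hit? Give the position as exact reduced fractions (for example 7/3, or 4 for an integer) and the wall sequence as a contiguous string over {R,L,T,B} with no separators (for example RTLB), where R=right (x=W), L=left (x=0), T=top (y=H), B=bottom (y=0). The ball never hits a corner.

Final position: (0,9/2)
Wall sequence: LTRBL

1. t=3/2 → L at (0,21/2); v=(2,3)
2. t=1/2 → T at (1,12); v=(2,-3)
3. t=5/2 → R at (6,9/2); v=(-2,-3)
4. t=3/2 → B at (3,0); v=(-2,3)
5. t=3/2 → L at (0,9/2); v=(2,3)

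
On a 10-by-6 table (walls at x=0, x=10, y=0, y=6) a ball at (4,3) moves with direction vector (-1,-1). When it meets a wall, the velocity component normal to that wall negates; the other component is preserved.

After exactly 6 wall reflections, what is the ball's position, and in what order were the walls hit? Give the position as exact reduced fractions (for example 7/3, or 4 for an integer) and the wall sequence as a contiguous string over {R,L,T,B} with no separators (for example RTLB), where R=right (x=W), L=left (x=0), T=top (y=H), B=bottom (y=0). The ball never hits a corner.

Final position: (3,6)
Wall sequence: BLTRBT

1. t=3 → B at (1,0); v=(-1,1)
2. t=1 → L at (0,1); v=(1,1)
3. t=5 → T at (5,6); v=(1,-1)
4. t=5 → R at (10,1); v=(-1,-1)
5. t=1 → B at (9,0); v=(-1,1)
6. t=6 → T at (3,6); v=(-1,-1)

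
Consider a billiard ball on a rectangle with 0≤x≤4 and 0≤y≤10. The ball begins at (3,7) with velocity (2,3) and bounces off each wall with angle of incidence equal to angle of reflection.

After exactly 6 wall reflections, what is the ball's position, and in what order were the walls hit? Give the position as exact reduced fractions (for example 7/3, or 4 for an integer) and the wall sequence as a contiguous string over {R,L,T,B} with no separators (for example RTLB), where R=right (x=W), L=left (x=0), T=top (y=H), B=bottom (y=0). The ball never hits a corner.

1. t=1/2 → R at (4,17/2); v=(-2,3)
2. t=1/2 → T at (3,10); v=(-2,-3)
3. t=3/2 → L at (0,11/2); v=(2,-3)
4. t=11/6 → B at (11/3,0); v=(2,3)
5. t=1/6 → R at (4,1/2); v=(-2,3)
6. t=2 → L at (0,13/2); v=(2,3)

Final position: (0,13/2)
Wall sequence: RTLBRL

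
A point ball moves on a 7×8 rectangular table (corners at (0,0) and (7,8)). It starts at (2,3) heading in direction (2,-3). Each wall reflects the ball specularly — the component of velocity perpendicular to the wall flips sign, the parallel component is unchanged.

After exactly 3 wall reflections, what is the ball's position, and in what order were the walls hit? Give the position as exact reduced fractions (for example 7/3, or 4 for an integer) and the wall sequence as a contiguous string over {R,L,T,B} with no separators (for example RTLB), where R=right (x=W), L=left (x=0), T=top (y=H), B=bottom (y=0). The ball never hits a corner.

Final position: (14/3,8)
Wall sequence: BRT

1. t=1 → B at (4,0); v=(2,3)
2. t=3/2 → R at (7,9/2); v=(-2,3)
3. t=7/6 → T at (14/3,8); v=(-2,-3)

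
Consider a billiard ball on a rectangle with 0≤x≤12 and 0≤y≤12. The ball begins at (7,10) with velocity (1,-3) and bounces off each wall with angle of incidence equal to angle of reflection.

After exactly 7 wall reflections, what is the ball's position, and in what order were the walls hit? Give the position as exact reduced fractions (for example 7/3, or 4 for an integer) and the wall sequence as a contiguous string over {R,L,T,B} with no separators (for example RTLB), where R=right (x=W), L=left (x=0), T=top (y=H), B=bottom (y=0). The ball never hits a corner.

1. t=10/3 → B at (31/3,0); v=(1,3)
2. t=5/3 → R at (12,5); v=(-1,3)
3. t=7/3 → T at (29/3,12); v=(-1,-3)
4. t=4 → B at (17/3,0); v=(-1,3)
5. t=4 → T at (5/3,12); v=(-1,-3)
6. t=5/3 → L at (0,7); v=(1,-3)
7. t=7/3 → B at (7/3,0); v=(1,3)

Final position: (7/3,0)
Wall sequence: BRTBTLB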